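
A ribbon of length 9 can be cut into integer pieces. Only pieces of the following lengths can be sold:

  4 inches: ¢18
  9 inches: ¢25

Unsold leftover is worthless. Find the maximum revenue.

Consider every possible first cut. f[k] is the best of p[i]+f[k−i] over all sellable i≤k.
f[1] = 0
f[2] = 0
f[3] = 0
f[4] = 18
f[5] = 18
f[6] = 18
f[7] = 18
f[8] = 36  (first piece 4, then f[4]=18)
f[9] = max(18+18, 25+0) = 36
One optimal cutting: pieces 4 + 4 with 1 inch of scrap → ¢36.

36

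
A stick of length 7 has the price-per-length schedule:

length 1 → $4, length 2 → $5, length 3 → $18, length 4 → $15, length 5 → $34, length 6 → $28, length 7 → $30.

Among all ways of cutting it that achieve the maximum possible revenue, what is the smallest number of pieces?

Let r[k] be the best obtainable value from length k. For each k, try every first piece i and keep the best of price[i] + r[k−i].
r[1] = 4
r[2] = 8  (first piece 1, then r[1]=4)
r[3] = 18
r[4] = 22  (first piece 1, then r[3]=18)
r[5] = 34
r[6] = 38  (first piece 1, then r[5]=34)
r[7] = 42  (first piece 1, then r[6]=38)
Maximum revenue is $42.
Now minimize piece count subject to staying optimal: for each k, pieces[k] = 1 + min over i with p[i]+r[k−i]=r[k] of pieces[k−i].
pieces[4] = 2
pieces[5] = 1
pieces[6] = 2
pieces[7] = 3

3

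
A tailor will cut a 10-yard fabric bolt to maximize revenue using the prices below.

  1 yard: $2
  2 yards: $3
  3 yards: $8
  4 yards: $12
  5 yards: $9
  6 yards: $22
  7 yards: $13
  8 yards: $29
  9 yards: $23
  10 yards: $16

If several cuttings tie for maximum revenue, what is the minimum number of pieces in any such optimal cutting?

2

Consider every possible first cut. r[k] is the best of p[i]+r[k−i] over all sellable i≤k.
r[1] = 2
r[2] = 4  (first piece 1, then r[1]=2)
r[3] = 8
r[4] = 12
r[5] = 14  (first piece 1, then r[4]=12)
r[6] = 22
r[7] = 24  (first piece 1, then r[6]=22)
r[8] = 29
r[9] = 31  (first piece 1, then r[8]=29)
r[10] = 34  (first piece 4, then r[6]=22)
Maximum revenue is $34.
Now minimize piece count subject to staying optimal: for each k, pieces[k] = 1 + min over i with p[i]+r[k−i]=r[k] of pieces[k−i].
pieces[7] = 2
pieces[8] = 1
pieces[9] = 2
pieces[10] = 2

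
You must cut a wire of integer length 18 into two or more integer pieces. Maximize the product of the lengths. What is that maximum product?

729

Define prod[k] = max over 1≤i<k of i · max(k−i, prod[k−i]); the inner max lets the remainder stay uncut if that's better.
prod[2] = 1·max(1,0) = 1·1 = 1
prod[3] = max(1·2, 2·1) = 2
prod[4] = max(1·3, 2·2, 3·1) = 4
prod[5] = max(1·4, 2·3, 3·2, 4·1) = 6
prod[6] = max(1·6, 2·4, 3·3, 4·2, 5·1) = 9
prod[7] = max(1·9, 2·6, 3·4, 4·3, 5·2, 6·1) = 12
prod[8] = max(1·12, 2·9, 3·6, …, 6·2, 7·1) = 18
prod[9] = max(1·18, 2·12, 3·9, …, 7·2, 8·1) = 27
prod[10] = max(1·27, 2·18, 3·12, …, 8·2, 9·1) = 36
prod[11] = max(1·36, 2·27, 3·18, …, 9·2, 10·1) = 54
prod[12] = max(1·54, 2·36, 3·27, …, 10·2, 11·1) = 81
prod[13] = max(1·81, 2·54, 3·36, …, 11·2, 12·1) = 108
prod[14] = max(1·108, 2·81, 3·54, …, 12·2, 13·1) = 162
prod[15] = max(1·162, 2·108, 3·81, …, 13·2, 14·1) = 243
prod[16] = max(1·243, 2·162, 3·108, …, 14·2, 15·1) = 324
prod[17] = max(1·324, 2·243, 3·162, …, 15·2, 16·1) = 486
prod[18] = max(1·486, 2·324, 3·243, …, 16·2, 17·1) = 729
One optimal split: 3 + 3 + 3 + 3 + 3 + 3; product 3·3·3·3·3·3 = 729.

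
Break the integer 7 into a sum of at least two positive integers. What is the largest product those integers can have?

Let prod[k] be the best product for length k (with at least one cut). For each first piece i, the rest contributes max(k−i, prod[k−i]).
prod[2] = 1×max(1,0) = 1×1 = 1
prod[3] = 1×max(2,1) = 1×2 = 2
prod[4] = 2×max(2,1) = 2×2 = 4
prod[5] = 2×max(3,2) = 2×3 = 6
prod[6] = 3×max(3,2) = 3×3 = 9
prod[7] = 2×max(5,6) = 2×6 = 12
One optimal split: 3 + 2 + 2; product 3×2×2 = 12.

12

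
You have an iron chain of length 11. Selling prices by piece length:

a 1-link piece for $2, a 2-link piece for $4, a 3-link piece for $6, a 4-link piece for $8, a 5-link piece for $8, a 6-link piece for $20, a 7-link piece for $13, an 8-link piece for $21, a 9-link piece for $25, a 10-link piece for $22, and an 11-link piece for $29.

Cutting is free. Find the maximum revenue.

Let best[k] be the best obtainable value from length k. For each k, try every first piece i and keep the best of price[i] + best[k−i].
best[1] = 2
best[2] = 4  (first piece 1, then best[1]=2)
best[3] = 6  (first piece 1, then best[2]=4)
best[4] = 8  (first piece 1, then best[3]=6)
best[5] = 10  (first piece 1, then best[4]=8)
best[6] = 20
best[7] = 22  (first piece 1, then best[6]=20)
best[8] = 24  (first piece 1, then best[7]=22)
best[9] = 26  (first piece 1, then best[8]=24)
best[10] = 28  (first piece 1, then best[9]=26)
best[11] = 30  (first piece 1, then best[10]=28)
One optimal cutting: 6 + 1 + 1 + 1 + 1 + 1 → $20 + $2 + $2 + $2 + $2 + $2 = $30.

30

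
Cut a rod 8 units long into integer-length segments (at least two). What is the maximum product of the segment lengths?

18

Define prod[k] = max over 1≤i<k of i · max(k−i, prod[k−i]); the inner max lets the remainder stay uncut if that's better.
prod[2] = 1·max(1,0) = 1·1 = 1
prod[3] = 1·max(2,1) = 1·2 = 2
prod[4] = 2·max(2,1) = 2·2 = 4
prod[5] = 2·max(3,2) = 2·3 = 6
prod[6] = 3·max(3,2) = 3·3 = 9
prod[7] = 2·max(5,6) = 2·6 = 12
prod[8] = 2·max(6,9) = 2·9 = 18
One optimal split: 3 + 3 + 2; product 3·3·2 = 18.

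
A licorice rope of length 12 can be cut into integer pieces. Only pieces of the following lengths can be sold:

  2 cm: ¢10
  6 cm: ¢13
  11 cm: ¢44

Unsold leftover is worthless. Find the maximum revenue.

60

Consider every possible first cut. r[k] is the best of p[i]+r[k−i] over all sellable i≤k.
r[1] = 0
r[2] = 10
r[3] = 10
r[4] = 20  (first piece 2, then r[2]=10)
r[5] = 20
r[6] = 30  (first piece 2, then r[4]=20)
r[7] = 30
r[8] = 40  (first piece 2, then r[6]=30)
r[9] = 40
r[10] = 50  (first piece 2, then r[8]=40)
r[11] = 50
r[12] = 60  (first piece 2, then r[10]=50)
One optimal cutting: 2 + 2 + 2 + 2 + 2 + 2 → ¢60.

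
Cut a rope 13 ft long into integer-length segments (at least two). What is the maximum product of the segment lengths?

Fill P[k] for k=2..13: at each k try every first piece i and multiply by the better of (k−i) uncut or P[k−i].
P[2] = 1*max(1,0) = 1*1 = 1
P[3] = 1*max(2,1) = 1*2 = 2
P[4] = 2*max(2,1) = 2*2 = 4
P[5] = 2*max(3,2) = 2*3 = 6
P[6] = 3*max(3,2) = 3*3 = 9
P[7] = 2*max(5,6) = 2*6 = 12
P[8] = 2*max(6,9) = 2*9 = 18
P[9] = 3*max(6,9) = 3*9 = 27
P[10] = 2*max(8,18) = 2*18 = 36
P[11] = 2*max(9,27) = 2*27 = 54
P[12] = 3*max(9,27) = 3*27 = 81
P[13] = 2*max(11,54) = 2*54 = 108
One optimal split: 3 + 3 + 3 + 2 + 2; product 3*3*3*2*2 = 108.

108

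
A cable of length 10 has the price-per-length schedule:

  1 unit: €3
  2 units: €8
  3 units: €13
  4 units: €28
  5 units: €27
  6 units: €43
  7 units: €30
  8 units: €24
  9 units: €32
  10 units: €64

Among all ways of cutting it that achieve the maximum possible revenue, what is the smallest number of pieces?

2

Let r[k] be the best obtainable value from length k. For each k, try every first piece i and keep the best of price[i] + r[k−i].
r[1] = 3
r[2] = max(3+3, 8+0) = 8
r[3] = max(3+8, 8+3, 13+0) = 13
r[4] = max(3+13, 8+8, 13+3, 28+0) = 28
r[5] = max(3+28, 8+13, 13+8, 28+3, 27+0) = 31
r[6] = max(3+31, 8+28, 13+13, 28+8, 27+3, 43+0) = 43
r[7] = max(3+43, 8+31, 13+28, …, 43+3, 30+0) = 46
r[8] = max(3+46, 8+43, 13+31, …, 30+3, 24+0) = 56
r[9] = max(3+56, 8+46, 13+43, …, 24+3, 32+0) = 59
r[10] = max(3+59, 8+56, 13+46, …, 32+3, 64+0) = 71
Maximum revenue is €71.
Now minimize piece count subject to staying optimal: for each k, pieces[k] = 1 + min over i with p[i]+r[k−i]=r[k] of pieces[k−i].
pieces[7] = 2
pieces[8] = 2
pieces[9] = 3
pieces[10] = 2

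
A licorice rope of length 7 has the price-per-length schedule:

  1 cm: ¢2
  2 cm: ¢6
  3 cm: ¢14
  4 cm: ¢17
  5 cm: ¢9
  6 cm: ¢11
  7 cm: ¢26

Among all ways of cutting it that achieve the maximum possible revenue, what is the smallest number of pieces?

2

Consider every possible first cut. r[k] is the best of p[i]+r[k−i] over all sellable i≤k.
r[1] = 2
r[2] = 6
r[3] = 14
r[4] = 17
r[5] = 20  (first piece 2, then r[3]=14)
r[6] = 28  (first piece 3, then r[3]=14)
r[7] = 31  (first piece 3, then r[4]=17)
Maximum revenue is ¢31.
Now minimize piece count subject to staying optimal: for each k, pieces[k] = 1 + min over i with p[i]+r[k−i]=r[k] of pieces[k−i].
pieces[4] = 1
pieces[5] = 2
pieces[6] = 2
pieces[7] = 2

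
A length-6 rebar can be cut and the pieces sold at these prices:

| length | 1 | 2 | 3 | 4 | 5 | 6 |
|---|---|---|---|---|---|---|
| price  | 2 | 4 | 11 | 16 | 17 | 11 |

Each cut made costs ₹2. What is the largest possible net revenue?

20

Let v[k] be the best obtainable value from length k. For each k, try every first piece i and keep the best of price[i] + v[k−i] minus the 2 cut fee when i<k.
v[1] = 2
v[2] = 4
v[3] = 11
v[4] = 16
v[5] = 17
v[6] = 20  (first piece 3, then v[3]=11)
One optimal plan: pieces 3 + 3 (1 cut) → ₹22 − ₹2 = ₹20.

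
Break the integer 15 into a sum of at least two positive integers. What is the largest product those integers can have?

243

Let g[k] be the best product for length k (with at least one cut). For each first piece i, the rest contributes max(k−i, g[k−i]).
g[2] = 1·max(1,0) = 1·1 = 1
g[3] = 1·max(2,1) = 1·2 = 2
g[4] = 2·max(2,1) = 2·2 = 4
g[5] = 2·max(3,2) = 2·3 = 6
g[6] = 3·max(3,2) = 3·3 = 9
g[7] = 2·max(5,6) = 2·6 = 12
g[8] = 2·max(6,9) = 2·9 = 18
g[9] = 3·max(6,9) = 3·9 = 27
g[10] = 2·max(8,18) = 2·18 = 36
g[11] = 2·max(9,27) = 2·27 = 54
g[12] = 3·max(9,27) = 3·27 = 81
g[13] = 2·max(11,54) = 2·54 = 108
g[14] = 2·max(12,81) = 2·81 = 162
g[15] = 3·max(12,81) = 3·81 = 243
One optimal split: 3 + 3 + 3 + 3 + 3; product 3·3·3·3·3 = 243.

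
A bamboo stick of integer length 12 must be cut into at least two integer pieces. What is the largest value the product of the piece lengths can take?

81

Define prod[k] = max over 1≤i<k of i · max(k−i, prod[k−i]); the inner max lets the remainder stay uncut if that's better.
prod[2] = 1×max(1,0) = 1×1 = 1
prod[3] = 1×max(2,1) = 1×2 = 2
prod[4] = 2×max(2,1) = 2×2 = 4
prod[5] = 2×max(3,2) = 2×3 = 6
prod[6] = 3×max(3,2) = 3×3 = 9
prod[7] = 2×max(5,6) = 2×6 = 12
prod[8] = 2×max(6,9) = 2×9 = 18
prod[9] = 3×max(6,9) = 3×9 = 27
prod[10] = 2×max(8,18) = 2×18 = 36
prod[11] = 2×max(9,27) = 2×27 = 54
prod[12] = 3×max(9,27) = 3×27 = 81
One optimal split: 3 + 3 + 3 + 3; product 3×3×3×3 = 81.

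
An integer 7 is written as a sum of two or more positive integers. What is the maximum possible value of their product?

12

Let g[k] be the best product for length k (with at least one cut). For each first piece i, the rest contributes max(k−i, g[k−i]).
g[2] = 1×max(1,0) = 1×1 = 1
g[3] = 1×max(2,1) = 1×2 = 2
g[4] = 2×max(2,1) = 2×2 = 4
g[5] = 2×max(3,2) = 2×3 = 6
g[6] = 3×max(3,2) = 3×3 = 9
g[7] = 2×max(5,6) = 2×6 = 12
One optimal split: 3 + 2 + 2; product 3×2×2 = 12.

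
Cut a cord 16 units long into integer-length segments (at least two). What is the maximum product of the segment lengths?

324

Let P[k] be the best product for length k (with at least one cut). For each first piece i, the rest contributes max(k−i, P[k−i]).
Small cases: P[2]=1, P[3]=2, P[4]=4, P[5]=6, P[6]=9, P[7]=12, P[8]=18.
P[9] = 3*max(6,9) = 3*9 = 27
P[10] = 2*max(8,18) = 2*18 = 36
P[11] = 2*max(9,27) = 2*27 = 54
P[12] = 3*max(9,27) = 3*27 = 81
P[13] = 2*max(11,54) = 2*54 = 108
P[14] = 2*max(12,81) = 2*81 = 162
P[15] = 3*max(12,81) = 3*81 = 243
P[16] = 2*max(14,162) = 2*162 = 324
One optimal split: 3 + 3 + 3 + 3 + 2 + 2; product 3*3*3*3*2*2 = 324.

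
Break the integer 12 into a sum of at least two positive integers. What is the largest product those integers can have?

81

Define m[k] = max over 1≤i<k of i · max(k−i, m[k−i]); the inner max lets the remainder stay uncut if that's better.
Small cases: m[2]=1, m[3]=2, m[4]=4, m[5]=6, m[6]=9.
m[7] = 2·max(5,6) = 2·6 = 12
m[8] = 2·max(6,9) = 2·9 = 18
m[9] = 3·max(6,9) = 3·9 = 27
m[10] = 2·max(8,18) = 2·18 = 36
m[11] = 2·max(9,27) = 2·27 = 54
m[12] = 3·max(9,27) = 3·27 = 81
One optimal split: 3 + 3 + 3 + 3; product 3·3·3·3 = 81.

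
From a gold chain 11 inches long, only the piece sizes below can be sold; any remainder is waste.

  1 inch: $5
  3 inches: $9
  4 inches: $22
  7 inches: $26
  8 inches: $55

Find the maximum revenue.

Consider every possible first cut. f[k] is the best of p[i]+f[k−i] over all sellable i≤k.
f[1] = 5
f[2] = 10  (first piece 1, then f[1]=5)
f[3] = 15  (first piece 1, then f[2]=10)
f[4] = 22
f[5] = 27  (first piece 1, then f[4]=22)
f[6] = 32  (first piece 1, then f[5]=27)
f[7] = 37  (first piece 1, then f[6]=32)
f[8] = 55
f[9] = 60  (first piece 1, then f[8]=55)
f[10] = 65  (first piece 1, then f[9]=60)
f[11] = 70  (first piece 1, then f[10]=65)
One optimal cutting: 8 + 1 + 1 + 1 → $70.

70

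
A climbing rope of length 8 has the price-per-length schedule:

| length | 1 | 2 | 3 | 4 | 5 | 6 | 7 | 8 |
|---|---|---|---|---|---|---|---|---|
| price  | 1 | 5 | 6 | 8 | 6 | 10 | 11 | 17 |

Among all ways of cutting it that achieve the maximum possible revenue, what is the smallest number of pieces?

4

Let r[k] be the best obtainable value from length k. For each k, try every first piece i and keep the best of price[i] + r[k−i].
r[1] = 1
r[2] = max(1+1, 5+0) = 5
r[3] = max(1+5, 5+1, 6+0) = 6
r[4] = max(1+6, 5+5, 6+1, 8+0) = 10
r[5] = max(1+10, 5+6, 6+5, 8+1, 6+0) = 11
r[6] = max(1+11, 5+10, 6+6, 8+5, 6+1, 10+0) = 15
r[7] = max(1+15, 5+11, 6+10, …, 10+1, 11+0) = 16
r[8] = max(1+16, 5+15, 6+11, …, 11+1, 17+0) = 20
Maximum revenue is €20.
Now minimize piece count subject to staying optimal: for each k, pieces[k] = 1 + min over i with p[i]+r[k−i]=r[k] of pieces[k−i].
pieces[5] = 2
pieces[6] = 3
pieces[7] = 3
pieces[8] = 4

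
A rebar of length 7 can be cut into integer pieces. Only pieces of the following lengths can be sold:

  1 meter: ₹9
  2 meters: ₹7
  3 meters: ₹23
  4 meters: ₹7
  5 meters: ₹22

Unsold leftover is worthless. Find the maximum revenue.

Build r[k] bottom-up: r[k] = max over allowed piece i of (p[i] + r[k−i]).
r[1] = 9
r[2] = max(9+9, 7+0) = 18
r[3] = max(9+18, 7+9, 23+0) = 27
r[4] = max(9+27, 7+18, 23+9, 7+0) = 36
r[5] = max(9+36, 7+27, 23+18, 7+9, 22+0) = 45
r[6] = max(9+45, 7+36, 23+27, 7+18, 22+9) = 54
r[7] = max(9+54, 7+45, 23+36, 7+27, 22+18) = 63
One optimal cutting: 1 + 1 + 1 + 1 + 1 + 1 + 1 → ₹63.

63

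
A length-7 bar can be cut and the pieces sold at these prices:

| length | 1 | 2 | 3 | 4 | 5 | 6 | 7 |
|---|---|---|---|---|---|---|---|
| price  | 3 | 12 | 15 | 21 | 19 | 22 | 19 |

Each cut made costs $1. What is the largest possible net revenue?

Let net[k] be the best obtainable value from length k. For each k, try every first piece i and keep the best of price[i] + net[k−i] minus the 1 cut fee when i<k.
net[1] = 3
net[2] = max(3+3-1, 12+0) = 12
net[3] = max(3+12-1, 12+3-1, 15+0) = 15
net[4] = max(3+15-1, 12+12-1, 15+3-1, 21+0) = 23
net[5] = max(3+23-1, 12+15-1, 15+12-1, 21+3-1, 19+0) = 26
net[6] = max(3+26-1, 12+23-1, 15+15-1, 21+12-1, 19+3-1, 22+0) = 34
net[7] = max(3+34-1, 12+26-1, 15+23-1, …, 22+3-1, 19+0) = 37
One optimal plan: pieces 3 + 2 + 2 (2 cuts) → $39 − $2 = $37.

37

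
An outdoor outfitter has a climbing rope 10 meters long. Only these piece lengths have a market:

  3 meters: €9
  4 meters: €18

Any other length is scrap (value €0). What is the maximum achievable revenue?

Consider every possible first cut. r[k] is the best of p[i]+r[k−i] over all sellable i≤k.
r[1] = 0
r[2] = 0
r[3] = 9
r[4] = max(9+0, 18+0) = 18
r[5] = max(9+0, 18+0) = 18
r[6] = max(9+9, 18+0) = 18
r[7] = max(9+18, 18+9) = 27
r[8] = max(9+18, 18+18) = 36
r[9] = max(9+18, 18+18) = 36
r[10] = max(9+27, 18+18) = 36
One optimal cutting: pieces 4 + 4 with 2 meters of scrap → €36.

36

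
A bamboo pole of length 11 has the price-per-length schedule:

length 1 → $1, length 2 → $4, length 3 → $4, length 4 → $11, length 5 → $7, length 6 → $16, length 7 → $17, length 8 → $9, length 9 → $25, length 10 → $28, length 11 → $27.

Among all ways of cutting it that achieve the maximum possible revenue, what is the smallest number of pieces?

Build r[k] bottom-up: r[k] = max over allowed piece i of (p[i] + r[k−i]).
r[1] = 1
r[2] = max(1+1, 4+0) = 4
r[3] = max(1+4, 4+1, 4+0) = 5
r[4] = max(1+5, 4+4, 4+1, 11+0) = 11
r[5] = max(1+11, 4+5, 4+4, 11+1, 7+0) = 12
r[6] = max(1+12, 4+11, 4+5, 11+4, 7+1, 16+0) = 16
r[7] = max(1+16, 4+12, 4+11, …, 16+1, 17+0) = 17
r[8] = max(1+17, 4+16, 4+12, …, 17+1, 9+0) = 22
r[9] = max(1+22, 4+17, 4+16, …, 9+1, 25+0) = 25
r[10] = max(1+25, 4+22, 4+17, …, 25+1, 28+0) = 28
r[11] = max(1+28, 4+25, 4+22, …, 28+1, 27+0) = 29
Maximum revenue is $29.
Now minimize piece count subject to staying optimal: for each k, pieces[k] = 1 + min over i with p[i]+r[k−i]=r[k] of pieces[k−i].
pieces[8] = 2
pieces[9] = 1
pieces[10] = 1
pieces[11] = 2

2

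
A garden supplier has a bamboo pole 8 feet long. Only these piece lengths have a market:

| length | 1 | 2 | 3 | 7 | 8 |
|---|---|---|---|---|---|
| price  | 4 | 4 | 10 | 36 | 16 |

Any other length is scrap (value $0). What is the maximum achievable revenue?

Let r[k] be the best obtainable value from length k. For each k, try every first piece i and keep the best of price[i] + r[k−i].
r[1] = 4
r[2] = 8  (first piece 1, then r[1]=4)
r[3] = 12  (first piece 1, then r[2]=8)
r[4] = 16  (first piece 1, then r[3]=12)
r[5] = 20  (first piece 1, then r[4]=16)
r[6] = 24  (first piece 1, then r[5]=20)
r[7] = 36
r[8] = 40  (first piece 1, then r[7]=36)
One optimal cutting: 7 + 1 → $40.

40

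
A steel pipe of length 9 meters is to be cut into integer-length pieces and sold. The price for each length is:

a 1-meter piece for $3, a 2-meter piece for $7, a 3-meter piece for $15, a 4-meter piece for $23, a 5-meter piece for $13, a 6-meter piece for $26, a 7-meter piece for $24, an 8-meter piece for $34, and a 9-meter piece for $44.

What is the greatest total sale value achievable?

49

Let best[k] be the best obtainable value from length k. For each k, try every first piece i and keep the best of price[i] + best[k−i].
best[1] = 3
best[2] = 7
best[3] = 15
best[4] = 23
best[5] = 26  (first piece 1, then best[4]=23)
best[6] = 30  (first piece 2, then best[4]=23)
best[7] = 38  (first piece 3, then best[4]=23)
best[8] = 46  (first piece 4, then best[4]=23)
best[9] = 49  (first piece 1, then best[8]=46)
One optimal cutting: 4 + 4 + 1 → $23 + $23 + $3 = $49.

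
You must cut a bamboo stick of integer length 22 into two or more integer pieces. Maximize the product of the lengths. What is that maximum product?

Define prod[k] = max over 1≤i<k of i · max(k−i, prod[k−i]); the inner max lets the remainder stay uncut if that's better.
prod[2] = 1·max(1,0) = 1·1 = 1
prod[3] = max(1·2, 2·1) = 2
prod[4] = max(1·3, 2·2, 3·1) = 4
prod[5] = max(1·4, 2·3, 3·2, 4·1) = 6
prod[6] = max(1·6, 2·4, 3·3, 4·2, 5·1) = 9
prod[7] = max(1·9, 2·6, 3·4, 4·3, 5·2, 6·1) = 12
prod[8] = max(1·12, 2·9, 3·6, …, 6·2, 7·1) = 18
prod[9] = max(1·18, 2·12, 3·9, …, 7·2, 8·1) = 27
prod[10] = max(1·27, 2·18, 3·12, …, 8·2, 9·1) = 36
prod[11] = max(1·36, 2·27, 3·18, …, 9·2, 10·1) = 54
prod[12] = max(1·54, 2·36, 3·27, …, 10·2, 11·1) = 81
prod[13] = max(1·81, 2·54, 3·36, …, 11·2, 12·1) = 108
prod[14] = max(1·108, 2·81, 3·54, …, 12·2, 13·1) = 162
prod[15] = max(1·162, 2·108, 3·81, …, 13·2, 14·1) = 243
prod[16] = max(1·243, 2·162, 3·108, …, 14·2, 15·1) = 324
prod[17] = max(1·324, 2·243, 3·162, …, 15·2, 16·1) = 486
prod[18] = max(1·486, 2·324, 3·243, …, 16·2, 17·1) = 729
prod[19] = max(1·729, 2·486, 3·324, …, 17·2, 18·1) = 972
prod[20] = max(1·972, 2·729, 3·486, …, 18·2, 19·1) = 1458
prod[21] = max(1·1458, 2·972, 3·729, …, 19·2, 20·1) = 2187
prod[22] = max(1·2187, 2·1458, 3·972, …, 20·2, 21·1) = 2916
One optimal split: 3 + 3 + 3 + 3 + 3 + 3 + 2 + 2; product 3·3·3·3·3·3·2·2 = 2916.

2916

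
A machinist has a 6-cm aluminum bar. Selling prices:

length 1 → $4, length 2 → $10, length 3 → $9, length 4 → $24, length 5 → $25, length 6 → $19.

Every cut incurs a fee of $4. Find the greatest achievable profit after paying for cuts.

Let v[k] be the best obtainable value from length k. For each k, try every first piece i and keep the best of price[i] + v[k−i] minus the 4 cut fee when i<k.
v[1] = 4
v[2] = 10
v[3] = 10  (first piece 1, then v[2]=10)
v[4] = 24
v[5] = 25
v[6] = 30  (first piece 2, then v[4]=24)
One optimal plan: pieces 4 + 2 (1 cut) → $34 − $4 = $30.

30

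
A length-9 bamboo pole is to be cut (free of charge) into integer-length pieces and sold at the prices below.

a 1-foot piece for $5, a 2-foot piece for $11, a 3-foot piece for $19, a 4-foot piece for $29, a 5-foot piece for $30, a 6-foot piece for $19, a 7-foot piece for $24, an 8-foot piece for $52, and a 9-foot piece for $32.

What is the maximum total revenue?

63

Let v[k] be the best obtainable value from length k. For each k, try every first piece i and keep the best of price[i] + v[k−i].
v[1] = 5
v[2] = max(5+5, 11+0) = 11
v[3] = max(5+11, 11+5, 19+0) = 19
v[4] = max(5+19, 11+11, 19+5, 29+0) = 29
v[5] = max(5+29, 11+19, 19+11, 29+5, 30+0) = 34
v[6] = max(5+34, 11+29, 19+19, 29+11, 30+5, 19+0) = 40
v[7] = max(5+40, 11+34, 19+29, …, 19+5, 24+0) = 48
v[8] = max(5+48, 11+40, 19+34, …, 24+5, 52+0) = 58
v[9] = max(5+58, 11+48, 19+40, …, 52+5, 32+0) = 63
One optimal cutting: 4 + 4 + 1 → $29 + $29 + $5 = $63.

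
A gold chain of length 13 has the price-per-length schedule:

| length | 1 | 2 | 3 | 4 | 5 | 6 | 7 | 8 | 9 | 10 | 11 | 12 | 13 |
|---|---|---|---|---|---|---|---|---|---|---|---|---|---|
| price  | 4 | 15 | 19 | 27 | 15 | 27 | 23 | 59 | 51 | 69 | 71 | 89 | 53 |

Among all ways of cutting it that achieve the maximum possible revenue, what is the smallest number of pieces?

Build r[k] bottom-up: r[k] = max over allowed piece i of (p[i] + r[k−i]).
r[1] = 4
r[2] = max(4+4, 15+0) = 15
r[3] = max(4+15, 15+4, 19+0) = 19
r[4] = max(4+19, 15+15, 19+4, 27+0) = 30
r[5] = max(4+30, 15+19, 19+15, 27+4, 15+0) = 34
r[6] = max(4+34, 15+30, 19+19, 27+15, 15+4, 27+0) = 45
r[7] = max(4+45, 15+34, 19+30, …, 27+4, 23+0) = 49
r[8] = max(4+49, 15+45, 19+34, …, 23+4, 59+0) = 60
r[9] = max(4+60, 15+49, 19+45, …, 59+4, 51+0) = 64
r[10] = max(4+64, 15+60, 19+49, …, 51+4, 69+0) = 75
r[11] = max(4+75, 15+64, 19+60, …, 69+4, 71+0) = 79
r[12] = max(4+79, 15+75, 19+64, …, 71+4, 89+0) = 90
r[13] = max(4+90, 15+79, 19+75, …, 89+4, 53+0) = 94
Maximum revenue is $94.
Now minimize piece count subject to staying optimal: for each k, pieces[k] = 1 + min over i with p[i]+r[k−i]=r[k] of pieces[k−i].
pieces[10] = 5
pieces[11] = 5
pieces[12] = 6
pieces[13] = 6

6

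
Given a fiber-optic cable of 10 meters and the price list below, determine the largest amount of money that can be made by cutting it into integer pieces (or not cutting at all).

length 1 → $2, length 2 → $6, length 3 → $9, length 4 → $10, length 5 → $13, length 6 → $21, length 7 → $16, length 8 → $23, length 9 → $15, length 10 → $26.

33

Let R[k] be the best obtainable value from length k. For each k, try every first piece i and keep the best of price[i] + R[k−i].
R[1] = 2
R[2] = max(2+2, 6+0) = 6
R[3] = max(2+6, 6+2, 9+0) = 9
R[4] = max(2+9, 6+6, 9+2, 10+0) = 12
R[5] = max(2+12, 6+9, 9+6, 10+2, 13+0) = 15
R[6] = max(2+15, 6+12, 9+9, 10+6, 13+2, 21+0) = 21
R[7] = max(2+21, 6+15, 9+12, …, 21+2, 16+0) = 23
R[8] = max(2+23, 6+21, 9+15, …, 16+2, 23+0) = 27
R[9] = max(2+27, 6+23, 9+21, …, 23+2, 15+0) = 30
R[10] = max(2+30, 6+27, 9+23, …, 15+2, 26+0) = 33
One optimal cutting: 6 + 2 + 2 → $21 + $6 + $6 = $33.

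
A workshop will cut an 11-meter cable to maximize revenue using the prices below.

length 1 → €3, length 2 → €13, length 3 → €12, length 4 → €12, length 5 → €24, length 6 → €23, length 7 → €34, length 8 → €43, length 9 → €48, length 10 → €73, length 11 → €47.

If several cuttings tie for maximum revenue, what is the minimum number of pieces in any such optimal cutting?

Let r[k] be the best obtainable value from length k. For each k, try every first piece i and keep the best of price[i] + r[k−i].
r[1] = 3
r[2] = 13
r[3] = 16  (first piece 1, then r[2]=13)
r[4] = 26  (first piece 2, then r[2]=13)
r[5] = 29  (first piece 1, then r[4]=26)
r[6] = 39  (first piece 2, then r[4]=26)
r[7] = 42  (first piece 1, then r[6]=39)
r[8] = 52  (first piece 2, then r[6]=39)
r[9] = 55  (first piece 1, then r[8]=52)
r[10] = 73
r[11] = 76  (first piece 1, then r[10]=73)
Maximum revenue is €76.
Now minimize piece count subject to staying optimal: for each k, pieces[k] = 1 + min over i with p[i]+r[k−i]=r[k] of pieces[k−i].
pieces[8] = 4
pieces[9] = 5
pieces[10] = 1
pieces[11] = 2

2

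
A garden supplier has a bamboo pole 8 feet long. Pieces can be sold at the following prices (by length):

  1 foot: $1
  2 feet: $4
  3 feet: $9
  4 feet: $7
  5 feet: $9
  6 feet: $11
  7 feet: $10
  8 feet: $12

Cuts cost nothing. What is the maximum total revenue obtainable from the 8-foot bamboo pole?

Let r[k] be the best obtainable value from length k. For each k, try every first piece i and keep the best of price[i] + r[k−i].
r[1] = 1
r[2] = 4
r[3] = 9
r[4] = 10  (first piece 1, then r[3]=9)
r[5] = 13  (first piece 2, then r[3]=9)
r[6] = 18  (first piece 3, then r[3]=9)
r[7] = 19  (first piece 1, then r[6]=18)
r[8] = 22  (first piece 2, then r[6]=18)
One optimal cutting: 3 + 3 + 2 → $9 + $9 + $4 = $22.

22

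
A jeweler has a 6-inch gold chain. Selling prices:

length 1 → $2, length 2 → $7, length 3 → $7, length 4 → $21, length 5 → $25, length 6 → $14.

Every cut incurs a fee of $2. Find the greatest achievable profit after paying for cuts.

Let net[k] be the best obtainable value from length k. For each k, try every first piece i and keep the best of price[i] + net[k−i] minus the 2 cut fee when i<k.
net[1] = 2
net[2] = 7
net[3] = 7  (first piece 1, then net[2]=7)
net[4] = 21
net[5] = 25
net[6] = 26  (first piece 2, then net[4]=21)
One optimal plan: pieces 4 + 2 (1 cut) → $28 − $2 = $26.

26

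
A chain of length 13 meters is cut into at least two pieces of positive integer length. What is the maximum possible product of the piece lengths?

Fill f[k] for k=2..13: at each k try every first piece i and multiply by the better of (k−i) uncut or f[k−i].
Small cases: f[2]=1, f[3]=2, f[4]=4, f[5]=6, f[6]=9.
f[7] = max(1*9, 2*6, 3*4, 4*3, 5*2, 6*1) = 12
f[8] = max(1*12, 2*9, 3*6, …, 6*2, 7*1) = 18
f[9] = max(1*18, 2*12, 3*9, …, 7*2, 8*1) = 27
f[10] = max(1*27, 2*18, 3*12, …, 8*2, 9*1) = 36
f[11] = max(1*36, 2*27, 3*18, …, 9*2, 10*1) = 54
f[12] = max(1*54, 2*36, 3*27, …, 10*2, 11*1) = 81
f[13] = max(1*81, 2*54, 3*36, …, 11*2, 12*1) = 108
One optimal split: 3 + 3 + 3 + 2 + 2; product 3*3*3*2*2 = 108.

108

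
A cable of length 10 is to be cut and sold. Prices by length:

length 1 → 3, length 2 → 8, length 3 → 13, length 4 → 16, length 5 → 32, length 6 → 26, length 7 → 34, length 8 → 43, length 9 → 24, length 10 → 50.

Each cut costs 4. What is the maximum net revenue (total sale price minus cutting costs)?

60

Let v[k] be the best obtainable value from length k. For each k, try every first piece i and keep the best of price[i] + v[k−i] minus the 4 cut fee when i<k.
v[1] = 3
v[2] = 8
v[3] = 13
v[4] = 16
v[5] = 32
v[6] = 31  (first piece 1, then v[5]=32)
v[7] = 36  (first piece 2, then v[5]=32)
v[8] = 43
v[9] = 44  (first piece 4, then v[5]=32)
v[10] = 60  (first piece 5, then v[5]=32)
One optimal plan: pieces 5 + 5 (1 cut) → 64 − 4 = 60.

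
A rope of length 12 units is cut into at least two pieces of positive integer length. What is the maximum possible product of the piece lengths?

81

Fill prod[k] for k=2..12: at each k try every first piece i and multiply by the better of (k−i) uncut or prod[k−i].
prod[2] = 1*max(1,0) = 1*1 = 1
prod[3] = 1*max(2,1) = 1*2 = 2
prod[4] = 2*max(2,1) = 2*2 = 4
prod[5] = 2*max(3,2) = 2*3 = 6
prod[6] = 3*max(3,2) = 3*3 = 9
prod[7] = 2*max(5,6) = 2*6 = 12
prod[8] = 2*max(6,9) = 2*9 = 18
prod[9] = 3*max(6,9) = 3*9 = 27
prod[10] = 2*max(8,18) = 2*18 = 36
prod[11] = 2*max(9,27) = 2*27 = 54
prod[12] = 3*max(9,27) = 3*27 = 81
One optimal split: 3 + 3 + 3 + 3; product 3*3*3*3 = 81.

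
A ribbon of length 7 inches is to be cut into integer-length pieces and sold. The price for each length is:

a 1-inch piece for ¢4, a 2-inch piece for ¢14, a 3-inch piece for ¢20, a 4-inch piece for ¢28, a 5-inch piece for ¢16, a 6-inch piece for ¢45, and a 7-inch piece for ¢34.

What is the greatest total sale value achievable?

49

Consider every possible first cut. best[k] is the best of p[i]+best[k−i] over all sellable i≤k.
best[1] = 4
best[2] = 14
best[3] = 20
best[4] = 28  (first piece 2, then best[2]=14)
best[5] = 34  (first piece 2, then best[3]=20)
best[6] = 45
best[7] = 49  (first piece 1, then best[6]=45)
One optimal cutting: 6 + 1 → ¢45 + ¢4 = ¢49.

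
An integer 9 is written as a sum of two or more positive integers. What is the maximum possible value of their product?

Define prod[k] = max over 1≤i<k of i · max(k−i, prod[k−i]); the inner max lets the remainder stay uncut if that's better.
prod[2] = 1·max(1,0) = 1·1 = 1
prod[3] = 1·max(2,1) = 1·2 = 2
prod[4] = 2·max(2,1) = 2·2 = 4
prod[5] = 2·max(3,2) = 2·3 = 6
prod[6] = 3·max(3,2) = 3·3 = 9
prod[7] = 2·max(5,6) = 2·6 = 12
prod[8] = 2·max(6,9) = 2·9 = 18
prod[9] = 3·max(6,9) = 3·9 = 27
One optimal split: 3 + 3 + 3; product 3·3·3 = 27.

27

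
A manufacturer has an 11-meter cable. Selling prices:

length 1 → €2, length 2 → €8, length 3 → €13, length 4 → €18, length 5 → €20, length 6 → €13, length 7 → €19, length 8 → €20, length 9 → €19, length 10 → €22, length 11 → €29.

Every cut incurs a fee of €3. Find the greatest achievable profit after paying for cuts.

Consider every possible first cut. v[k] is the best of p[i]+v[k−i] over all sellable i≤k, charging 3 whenever i<k.
v[1] = 2
v[2] = max(2+2-3, 8+0) = 8
v[3] = max(2+8-3, 8+2-3, 13+0) = 13
v[4] = max(2+13-3, 8+8-3, 13+2-3, 18+0) = 18
v[5] = max(2+18-3, 8+13-3, 13+8-3, 18+2-3, 20+0) = 20
v[6] = max(2+20-3, 8+18-3, 13+13-3, 18+8-3, 20+2-3, 13+0) = 23
v[7] = max(2+23-3, 8+20-3, 13+18-3, …, 13+2-3, 19+0) = 28
v[8] = max(2+28-3, 8+23-3, 13+20-3, …, 19+2-3, 20+0) = 33
v[9] = max(2+33-3, 8+28-3, 13+23-3, …, 20+2-3, 19+0) = 35
v[10] = max(2+35-3, 8+33-3, 13+28-3, …, 19+2-3, 22+0) = 38
v[11] = max(2+38-3, 8+35-3, 13+33-3, …, 22+2-3, 29+0) = 43
One optimal plan: pieces 4 + 4 + 3 (2 cuts) → €49 − €6 = €43.

43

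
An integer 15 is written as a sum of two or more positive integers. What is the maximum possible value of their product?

243

Fill g[k] for k=2..15: at each k try every first piece i and multiply by the better of (k−i) uncut or g[k−i].
g[2] = 1*max(1,0) = 1*1 = 1
g[3] = 1*max(2,1) = 1*2 = 2
g[4] = 2*max(2,1) = 2*2 = 4
g[5] = 2*max(3,2) = 2*3 = 6
g[6] = 3*max(3,2) = 3*3 = 9
g[7] = 2*max(5,6) = 2*6 = 12
g[8] = 2*max(6,9) = 2*9 = 18
g[9] = 3*max(6,9) = 3*9 = 27
g[10] = 2*max(8,18) = 2*18 = 36
g[11] = 2*max(9,27) = 2*27 = 54
g[12] = 3*max(9,27) = 3*27 = 81
g[13] = 2*max(11,54) = 2*54 = 108
g[14] = 2*max(12,81) = 2*81 = 162
g[15] = 3*max(12,81) = 3*81 = 243
One optimal split: 3 + 3 + 3 + 3 + 3; product 3*3*3*3*3 = 243.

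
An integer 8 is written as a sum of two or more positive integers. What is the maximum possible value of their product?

18

Fill prod[k] for k=2..8: at each k try every first piece i and multiply by the better of (k−i) uncut or prod[k−i].
prod[2] = 1*max(1,0) = 1*1 = 1
prod[3] = max(1*2, 2*1) = 2
prod[4] = max(1*3, 2*2, 3*1) = 4
prod[5] = max(1*4, 2*3, 3*2, 4*1) = 6
prod[6] = max(1*6, 2*4, 3*3, 4*2, 5*1) = 9
prod[7] = max(1*9, 2*6, 3*4, 4*3, 5*2, 6*1) = 12
prod[8] = max(1*12, 2*9, 3*6, …, 6*2, 7*1) = 18
One optimal split: 3 + 3 + 2; product 3*3*2 = 18.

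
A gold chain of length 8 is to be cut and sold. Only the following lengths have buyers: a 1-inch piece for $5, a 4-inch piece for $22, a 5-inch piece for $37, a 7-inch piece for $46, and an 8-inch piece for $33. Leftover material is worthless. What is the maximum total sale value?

52

Build f[k] bottom-up: f[k] = max over allowed piece i of (p[i] + f[k−i]).
f[1] = 5
f[2] = 10  (first piece 1, then f[1]=5)
f[3] = 15  (first piece 1, then f[2]=10)
f[4] = max(5+15, 22+0) = 22
f[5] = max(5+22, 22+5, 37+0) = 37
f[6] = max(5+37, 22+10, 37+5) = 42
f[7] = max(5+42, 22+15, 37+10, 46+0) = 47
f[8] = max(5+47, 22+22, 37+15, 46+5, 33+0) = 52
One optimal cutting: 5 + 1 + 1 + 1 → $52.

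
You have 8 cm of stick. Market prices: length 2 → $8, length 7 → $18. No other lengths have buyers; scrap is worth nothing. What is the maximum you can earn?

Consider every possible first cut. r[k] is the best of p[i]+r[k−i] over all sellable i≤k.
r[1] = 0
r[2] = 8
r[3] = 8
r[4] = 16  (first piece 2, then r[2]=8)
r[5] = 16
r[6] = 24  (first piece 2, then r[4]=16)
r[7] = max(8+16, 18+0) = 24
r[8] = max(8+24, 18+0) = 32
One optimal cutting: 2 + 2 + 2 + 2 → $32.

32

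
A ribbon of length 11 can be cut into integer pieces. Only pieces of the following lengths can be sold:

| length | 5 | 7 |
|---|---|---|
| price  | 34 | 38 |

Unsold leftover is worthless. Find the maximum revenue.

68

Consider every possible first cut. f[k] is the best of p[i]+f[k−i] over all sellable i≤k.
f[1] = 0
f[2] = 0
f[3] = 0
f[4] = 0
f[5] = 34
f[6] = 34
f[7] = 38
f[8] = 38
f[9] = 38
f[10] = 68  (first piece 5, then f[5]=34)
f[11] = 68
One optimal cutting: pieces 5 + 5 with 1 inch of scrap → ¢68.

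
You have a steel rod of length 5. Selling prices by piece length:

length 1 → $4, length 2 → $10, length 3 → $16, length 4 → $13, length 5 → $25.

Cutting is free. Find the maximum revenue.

Build v[k] bottom-up: v[k] = max over allowed piece i of (p[i] + v[k−i]).
v[1] = 4
v[2] = max(4+4, 10+0) = 10
v[3] = max(4+10, 10+4, 16+0) = 16
v[4] = max(4+16, 10+10, 16+4, 13+0) = 20
v[5] = max(4+20, 10+16, 16+10, 13+4, 25+0) = 26
One optimal cutting: 3 + 2 → $16 + $10 = $26.

26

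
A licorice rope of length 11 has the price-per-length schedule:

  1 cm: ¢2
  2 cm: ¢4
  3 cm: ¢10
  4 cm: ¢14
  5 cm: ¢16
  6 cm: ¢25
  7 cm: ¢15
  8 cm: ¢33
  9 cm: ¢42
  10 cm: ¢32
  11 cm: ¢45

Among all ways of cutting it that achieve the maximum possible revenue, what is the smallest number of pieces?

Consider every possible first cut. r[k] is the best of p[i]+r[k−i] over all sellable i≤k.
r[1] = 2
r[2] = max(2+2, 4+0) = 4
r[3] = max(2+4, 4+2, 10+0) = 10
r[4] = max(2+10, 4+4, 10+2, 14+0) = 14
r[5] = max(2+14, 4+10, 10+4, 14+2, 16+0) = 16
r[6] = max(2+16, 4+14, 10+10, 14+4, 16+2, 25+0) = 25
r[7] = max(2+25, 4+16, 10+14, …, 25+2, 15+0) = 27
r[8] = max(2+27, 4+25, 10+16, …, 15+2, 33+0) = 33
r[9] = max(2+33, 4+27, 10+25, …, 33+2, 42+0) = 42
r[10] = max(2+42, 4+33, 10+27, …, 42+2, 32+0) = 44
r[11] = max(2+44, 4+42, 10+33, …, 32+2, 45+0) = 46
Maximum revenue is ¢46.
Now minimize piece count subject to staying optimal: for each k, pieces[k] = 1 + min over i with p[i]+r[k−i]=r[k] of pieces[k−i].
pieces[8] = 1
pieces[9] = 1
pieces[10] = 2
pieces[11] = 2

2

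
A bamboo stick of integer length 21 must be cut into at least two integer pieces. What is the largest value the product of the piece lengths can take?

Fill prod[k] for k=2..21: at each k try every first piece i and multiply by the better of (k−i) uncut or prod[k−i].
prod[2] = 1*max(1,0) = 1*1 = 1
prod[3] = 1*max(2,1) = 1*2 = 2
prod[4] = 2*max(2,1) = 2*2 = 4
prod[5] = 2*max(3,2) = 2*3 = 6
prod[6] = 3*max(3,2) = 3*3 = 9
prod[7] = 2*max(5,6) = 2*6 = 12
prod[8] = 2*max(6,9) = 2*9 = 18
prod[9] = 3*max(6,9) = 3*9 = 27
prod[10] = 2*max(8,18) = 2*18 = 36
prod[11] = 2*max(9,27) = 2*27 = 54
prod[12] = 3*max(9,27) = 3*27 = 81
prod[13] = 2*max(11,54) = 2*54 = 108
prod[14] = 2*max(12,81) = 2*81 = 162
prod[15] = 3*max(12,81) = 3*81 = 243
prod[16] = 2*max(14,162) = 2*162 = 324
prod[17] = 2*max(15,243) = 2*243 = 486
prod[18] = 3*max(15,243) = 3*243 = 729
prod[19] = 2*max(17,486) = 2*486 = 972
prod[20] = 2*max(18,729) = 2*729 = 1458
prod[21] = 3*max(18,729) = 3*729 = 2187
One optimal split: 3 + 3 + 3 + 3 + 3 + 3 + 3; product 3*3*3*3*3*3*3 = 2187.

2187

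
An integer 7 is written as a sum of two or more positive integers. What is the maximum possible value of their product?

12

Let g[k] be the best product for length k (with at least one cut). For each first piece i, the rest contributes max(k−i, g[k−i]).
g[2] = 1×max(1,0) = 1×1 = 1
g[3] = max(1×2, 2×1) = 2
g[4] = max(1×3, 2×2, 3×1) = 4
g[5] = max(1×4, 2×3, 3×2, 4×1) = 6
g[6] = max(1×6, 2×4, 3×3, 4×2, 5×1) = 9
g[7] = max(1×9, 2×6, 3×4, 4×3, 5×2, 6×1) = 12
One optimal split: 3 + 2 + 2; product 3×2×2 = 12.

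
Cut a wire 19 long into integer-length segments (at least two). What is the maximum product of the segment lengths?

972

Fill g[k] for k=2..19: at each k try every first piece i and multiply by the better of (k−i) uncut or g[k−i].
g[2] = 1×max(1,0) = 1×1 = 1
g[3] = 1×max(2,1) = 1×2 = 2
g[4] = 2×max(2,1) = 2×2 = 4
g[5] = 2×max(3,2) = 2×3 = 6
g[6] = 3×max(3,2) = 3×3 = 9
g[7] = 2×max(5,6) = 2×6 = 12
g[8] = 2×max(6,9) = 2×9 = 18
g[9] = 3×max(6,9) = 3×9 = 27
g[10] = 2×max(8,18) = 2×18 = 36
g[11] = 2×max(9,27) = 2×27 = 54
g[12] = 3×max(9,27) = 3×27 = 81
g[13] = 2×max(11,54) = 2×54 = 108
g[14] = 2×max(12,81) = 2×81 = 162
g[15] = 3×max(12,81) = 3×81 = 243
g[16] = 2×max(14,162) = 2×162 = 324
g[17] = 2×max(15,243) = 2×243 = 486
g[18] = 3×max(15,243) = 3×243 = 729
g[19] = 2×max(17,486) = 2×486 = 972
One optimal split: 3 + 3 + 3 + 3 + 3 + 2 + 2; product 3×3×3×3×3×2×2 = 972.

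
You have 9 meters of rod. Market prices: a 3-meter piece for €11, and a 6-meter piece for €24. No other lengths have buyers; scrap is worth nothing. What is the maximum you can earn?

35

Consider every possible first cut. f[k] is the best of p[i]+f[k−i] over all sellable i≤k.
f[1] = 0
f[2] = 0
f[3] = 11
f[4] = 11
f[5] = 11
f[6] = 24
f[7] = 24
f[8] = 24
f[9] = 35  (first piece 3, then f[6]=24)
One optimal cutting: 6 + 3 → €35.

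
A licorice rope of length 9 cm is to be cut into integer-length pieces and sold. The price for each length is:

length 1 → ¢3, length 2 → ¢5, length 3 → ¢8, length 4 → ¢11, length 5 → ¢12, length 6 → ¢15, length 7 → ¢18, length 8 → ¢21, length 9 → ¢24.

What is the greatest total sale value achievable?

Let R[k] be the best obtainable value from length k. For each k, try every first piece i and keep the best of price[i] + R[k−i].
R[1] = 3
R[2] = 6  (first piece 1, then R[1]=3)
R[3] = 9  (first piece 1, then R[2]=6)
R[4] = 12  (first piece 1, then R[3]=9)
R[5] = 15  (first piece 1, then R[4]=12)
R[6] = 18  (first piece 1, then R[5]=15)
R[7] = 21  (first piece 1, then R[6]=18)
R[8] = 24  (first piece 1, then R[7]=21)
R[9] = 27  (first piece 1, then R[8]=24)
One optimal cutting: 1 + 1 + 1 + 1 + 1 + 1 + 1 + 1 + 1 → ¢3 + ¢3 + ¢3 + ¢3 + ¢3 + ¢3 + ¢3 + ¢3 + ¢3 = ¢27.

27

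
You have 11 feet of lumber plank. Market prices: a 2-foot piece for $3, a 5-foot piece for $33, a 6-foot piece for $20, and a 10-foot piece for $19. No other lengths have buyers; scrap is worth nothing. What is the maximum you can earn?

66

Build f[k] bottom-up: f[k] = max over allowed piece i of (p[i] + f[k−i]).
f[1] = 0
f[2] = 3
f[3] = 3
f[4] = 6  (first piece 2, then f[2]=3)
f[5] = max(3+3, 33+0) = 33
f[6] = max(3+6, 33+0, 20+0) = 33
f[7] = max(3+33, 33+3, 20+0) = 36
f[8] = max(3+33, 33+3, 20+3) = 36
f[9] = max(3+36, 33+6, 20+3) = 39
f[10] = max(3+36, 33+33, 20+6, 19+0) = 66
f[11] = max(3+39, 33+33, 20+33, 19+0) = 66
One optimal cutting: pieces 5 + 5 with 1 foot of scrap → $66.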